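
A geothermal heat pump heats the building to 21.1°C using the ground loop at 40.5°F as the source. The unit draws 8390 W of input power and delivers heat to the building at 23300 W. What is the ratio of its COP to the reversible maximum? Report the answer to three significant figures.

COP_actual = Q̇_H/Ẇ = 23300/8390 = 2.777.
In absolute terms T_C = 277.87 K and T_H = 294.25 K, so ΔT = 16.38 K.
COP_Carnot = T_H/ΔT = 294.25/16.38 = 17.97.
η_II = COP_actual/COP_Carnot = 2.777/17.97 = 0.1546.

0.155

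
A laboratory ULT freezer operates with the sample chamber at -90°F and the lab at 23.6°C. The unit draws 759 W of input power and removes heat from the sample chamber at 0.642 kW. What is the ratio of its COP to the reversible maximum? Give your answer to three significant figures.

0.376

Converting, Q̇_C = 0.6420 kW = 642.0 W, so COP_actual = Q̇_C/Ẇ = 642.0/759.0 = 0.8458.
In absolute terms T_C = 205.37 K and T_H = 296.75 K, so ΔT = 91.38 K.
COP_Carnot = T_C/ΔT = 205.37/91.38 = 2.248.
η_II = COP_actual/COP_Carnot = 0.8458/2.248 = 0.3764.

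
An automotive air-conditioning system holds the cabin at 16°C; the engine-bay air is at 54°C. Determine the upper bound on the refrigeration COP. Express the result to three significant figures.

7.61

In absolute terms T_C = 289.15 K and T_H = 327.15 K, so ΔT = 38.00 K.
For a reversible cycle, COP_Carnot = T_C/ΔT = 289.15/38.00 = 7.609.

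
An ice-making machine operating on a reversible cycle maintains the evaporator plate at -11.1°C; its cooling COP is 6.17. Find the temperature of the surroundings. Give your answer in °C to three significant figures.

COP_R = T_C/(T_H − T_C) gives T_H − T_C = T_C/COP.
With T_C = 262.05 K, T_H = 262.05 × (1 + 1/6.17) = 304.52 K.
Converting, 304.52 K = 31.37°C.

31.4 °C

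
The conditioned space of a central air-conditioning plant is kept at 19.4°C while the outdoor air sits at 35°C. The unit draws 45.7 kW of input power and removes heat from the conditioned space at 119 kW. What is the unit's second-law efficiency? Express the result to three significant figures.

0.139

COP_actual = Q̇_C/Ẇ = 119.0/45.70 = 2.604.
In absolute terms T_C = 292.55 K and T_H = 308.15 K, so ΔT = 15.60 K.
COP_Carnot = T_C/ΔT = 292.55/15.60 = 18.75.
η_II = COP_actual/COP_Carnot = 2.604/18.75 = 0.1389.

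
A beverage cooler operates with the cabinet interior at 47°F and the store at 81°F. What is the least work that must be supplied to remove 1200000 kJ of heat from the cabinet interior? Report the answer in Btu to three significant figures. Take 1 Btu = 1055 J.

In absolute terms T_C = 281.48 K and T_H = 300.37 K, so ΔT = 18.89 K.
The reversible limit is COP_R = T_C/ΔT = 14.90, so W_min = Q_C/COP = Q_C·ΔT/T_C.
W_min = 1200000 × 18.89/281.48 = 80530 kJ = 76330 Btu.

76300 Btu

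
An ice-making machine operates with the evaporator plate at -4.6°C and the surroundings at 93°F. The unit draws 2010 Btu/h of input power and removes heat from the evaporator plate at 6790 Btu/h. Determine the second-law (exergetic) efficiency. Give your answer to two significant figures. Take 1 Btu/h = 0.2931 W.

COP_actual = Q̇_C/Ẇ = 6790/2010 = 3.378.
In absolute terms T_C = 268.55 K and T_H = 307.04 K, so ΔT = 38.49 K.
COP_Carnot = T_C/ΔT = 268.55/38.49 = 6.977.
η_II = COP_actual/COP_Carnot = 3.378/6.977 = 0.4842.

0.48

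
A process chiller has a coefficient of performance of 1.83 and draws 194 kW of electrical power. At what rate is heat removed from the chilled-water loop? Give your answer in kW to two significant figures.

Q̇_C = COP × Ẇ = 1.83 × 194.0 = 355.0 kW.

360 kW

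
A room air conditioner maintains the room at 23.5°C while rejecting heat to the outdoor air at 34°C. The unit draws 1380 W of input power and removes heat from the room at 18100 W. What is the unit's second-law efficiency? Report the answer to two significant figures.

COP_actual = Q̇_C/Ẇ = 18100/1380 = 13.12.
In absolute terms T_C = 296.65 K and T_H = 307.15 K, so ΔT = 10.50 K.
COP_Carnot = T_C/ΔT = 296.65/10.50 = 28.25.
η_II = COP_actual/COP_Carnot = 13.12/28.25 = 0.4642.

0.46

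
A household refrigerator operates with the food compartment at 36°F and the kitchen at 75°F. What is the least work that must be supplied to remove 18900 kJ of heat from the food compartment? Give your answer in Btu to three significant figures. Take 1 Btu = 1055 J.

1410 Btu

In absolute terms T_C = 275.37 K and T_H = 297.04 K, so ΔT = 21.67 K.
The reversible limit is COP_R = T_C/ΔT = 12.71, so W_min = Q_C/COP = Q_C·ΔT/T_C.
W_min = 18900 × 21.67/275.37 = 1487 kJ = 1410 Btu.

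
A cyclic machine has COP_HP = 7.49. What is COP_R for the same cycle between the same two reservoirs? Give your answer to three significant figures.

6.49

Since Q_H = Q_C + W for any cycle, COP_R = Q_C/W = Q_H/W − 1.
COP_R = 7.49 − 1 = 6.49.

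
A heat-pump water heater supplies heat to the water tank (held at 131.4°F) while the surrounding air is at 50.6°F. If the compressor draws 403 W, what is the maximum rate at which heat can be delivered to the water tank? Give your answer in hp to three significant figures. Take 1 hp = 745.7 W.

3.95 hp

In absolute terms T_C = 283.48 K and T_H = 328.37 K, so ΔT = 44.89 K.
COP_Carnot = T_H/ΔT = 328.37/44.89 = 7.315.
Q̇_max = COP_Carnot × Ẇ = 7.315 × 403.0 W = 2948 W = 3.953 hp.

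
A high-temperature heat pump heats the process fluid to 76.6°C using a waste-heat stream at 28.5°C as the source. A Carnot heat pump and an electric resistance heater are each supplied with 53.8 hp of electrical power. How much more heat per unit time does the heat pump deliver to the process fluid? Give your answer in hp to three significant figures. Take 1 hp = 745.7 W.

337 hp

In absolute terms T_C = 301.65 K and T_H = 349.75 K, so ΔT = 48.10 K.
COP_Carnot = T_H/ΔT = 349.75/48.10 = 7.271.
The heat pump delivers Q̇_H = COP × Ẇ = 391.2 hp; the resistance heater delivers Ẇ = 53.80 hp.
Extra = (COP − 1)·Ẇ = 337.4 hp.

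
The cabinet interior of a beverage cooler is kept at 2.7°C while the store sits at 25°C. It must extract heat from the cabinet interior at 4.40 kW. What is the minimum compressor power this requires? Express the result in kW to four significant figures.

0.3557 kW

In absolute terms T_C = 275.85 K and T_H = 298.15 K, so ΔT = 22.30 K.
COP_Carnot = T_C/ΔT = 275.85/22.30 = 12.37.
Ẇ_min = Q̇/COP_Carnot = 4.400/12.37 = 0.3557 kW.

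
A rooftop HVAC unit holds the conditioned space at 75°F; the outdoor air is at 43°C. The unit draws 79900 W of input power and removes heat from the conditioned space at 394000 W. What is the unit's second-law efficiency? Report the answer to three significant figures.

COP_actual = Q̇_C/Ẇ = 394000/79900 = 4.931.
In absolute terms T_C = 297.04 K and T_H = 316.15 K, so ΔT = 19.11 K.
COP_Carnot = T_C/ΔT = 297.04/19.11 = 15.54.
η_II = COP_actual/COP_Carnot = 4.931/15.54 = 0.3173.

0.317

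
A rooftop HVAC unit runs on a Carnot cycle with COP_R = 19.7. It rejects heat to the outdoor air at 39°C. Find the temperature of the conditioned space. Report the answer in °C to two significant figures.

For a Carnot refrigerator COP_R = T_C/(T_H − T_C), so T_C = COP·T_H/(1 + COP).
With T_H = 312.15 K, T_C = 19.7 × 312.15/20.70 = 297.07 K.
Converting, 297.07 K = 23.92°C.

24 °C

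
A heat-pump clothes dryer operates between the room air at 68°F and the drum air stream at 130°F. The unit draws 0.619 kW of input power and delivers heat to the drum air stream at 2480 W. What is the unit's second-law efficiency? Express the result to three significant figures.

0.421

Converting, Q̇_H = 2480 W = 2.480 kW, so COP_actual = Q̇_H/Ẇ = 2.480/0.6190 = 4.006.
In absolute terms T_C = 293.15 K and T_H = 327.59 K, so ΔT = 34.44 K.
COP_Carnot = T_H/ΔT = 327.59/34.44 = 9.511.
η_II = COP_actual/COP_Carnot = 4.006/9.511 = 0.4213.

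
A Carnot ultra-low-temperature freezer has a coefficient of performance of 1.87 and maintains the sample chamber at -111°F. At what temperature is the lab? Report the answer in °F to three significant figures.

COP_R = T_C/(T_H − T_C) gives T_H − T_C = T_C/COP.
With T_C = 193.71 K, T_H = 193.71 × (1 + 1/1.87) = 297.29 K.
Converting, 297.29 K = 75.45°F.

75.5 °F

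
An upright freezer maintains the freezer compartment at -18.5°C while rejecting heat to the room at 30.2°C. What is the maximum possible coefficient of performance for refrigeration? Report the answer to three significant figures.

5.23

In absolute terms T_C = 254.65 K and T_H = 303.35 K, so ΔT = 48.70 K.
For a reversible cycle, COP_Carnot = T_C/ΔT = 254.65/48.70 = 5.229.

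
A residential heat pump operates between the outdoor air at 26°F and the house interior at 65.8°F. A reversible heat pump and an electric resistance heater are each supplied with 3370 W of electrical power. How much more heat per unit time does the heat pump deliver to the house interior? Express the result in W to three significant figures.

41100 W

In absolute terms T_C = 269.82 K and T_H = 291.93 K, so ΔT = 22.11 K.
COP_Carnot = T_H/ΔT = 291.93/22.11 = 13.20.
The heat pump delivers Q̇_H = COP × Ẇ = 44490 W; the resistance heater delivers Ẇ = 3370 W.
Extra = (COP − 1)·Ẇ = 41120 W.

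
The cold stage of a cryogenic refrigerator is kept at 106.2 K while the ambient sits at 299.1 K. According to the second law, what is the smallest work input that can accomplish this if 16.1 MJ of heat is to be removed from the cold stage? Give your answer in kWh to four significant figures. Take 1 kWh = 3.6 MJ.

The reservoir spacing is ΔT = 299.1 − 106.2 = 192.9 K.
The reversible limit is COP_R = T_C/ΔT = 0.5505, so W_min = Q_C/COP = Q_C·ΔT/T_C.
W_min = 16.10 × 192.9/106.20 = 29.24 MJ = 8.123 kWh.

8.123 kWh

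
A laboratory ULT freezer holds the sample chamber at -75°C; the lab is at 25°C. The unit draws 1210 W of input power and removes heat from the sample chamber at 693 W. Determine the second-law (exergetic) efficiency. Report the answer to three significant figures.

COP_actual = Q̇_C/Ẇ = 693.0/1210 = 0.5727.
In absolute terms T_C = 198.15 K and T_H = 298.15 K, so ΔT = 100.0 K.
COP_Carnot = T_C/ΔT = 198.15/100.0 = 1.982.
η_II = COP_actual/COP_Carnot = 0.5727/1.982 = 0.2890.

0.289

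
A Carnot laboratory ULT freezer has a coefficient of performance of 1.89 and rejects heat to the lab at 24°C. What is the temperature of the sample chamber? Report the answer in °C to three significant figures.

-78.8 °C

For a Carnot refrigerator COP_R = T_C/(T_H − T_C), so T_C = COP·T_H/(1 + COP).
With T_H = 297.15 K, T_C = 1.89 × 297.15/2.890 = 194.33 K.
Converting, 194.33 K = -78.82°C.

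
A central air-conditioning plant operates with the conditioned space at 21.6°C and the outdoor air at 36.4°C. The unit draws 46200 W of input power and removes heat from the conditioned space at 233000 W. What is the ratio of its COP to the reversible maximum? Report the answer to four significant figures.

0.2532

COP_actual = Q̇_C/Ẇ = 233000/46200 = 5.043.
In absolute terms T_C = 294.75 K and T_H = 309.55 K, so ΔT = 14.80 K.
COP_Carnot = T_C/ΔT = 294.75/14.80 = 19.92.
η_II = COP_actual/COP_Carnot = 5.043/19.92 = 0.2532.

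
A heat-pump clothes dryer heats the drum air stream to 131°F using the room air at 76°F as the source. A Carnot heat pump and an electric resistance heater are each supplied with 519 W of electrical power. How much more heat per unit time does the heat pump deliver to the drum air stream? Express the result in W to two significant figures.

In absolute terms T_C = 297.59 K and T_H = 328.15 K, so ΔT = 30.56 K.
COP_Carnot = T_H/ΔT = 328.15/30.56 = 10.74.
The heat pump delivers Q̇_H = COP × Ẇ = 5574 W; the resistance heater delivers Ẇ = 519.0 W.
Extra = (COP − 1)·Ẇ = 5055 W.

5100 W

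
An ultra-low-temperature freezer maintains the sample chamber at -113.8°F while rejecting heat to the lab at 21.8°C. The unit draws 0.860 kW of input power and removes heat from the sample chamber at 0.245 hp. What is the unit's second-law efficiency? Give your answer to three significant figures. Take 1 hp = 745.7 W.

0.114

Converting, Q̇_C = 0.2450 hp = 0.1827 kW, so COP_actual = Q̇_C/Ẇ = 0.1827/0.8600 = 0.2124.
In absolute terms T_C = 192.15 K and T_H = 294.95 K, so ΔT = 102.8 K.
COP_Carnot = T_C/ΔT = 192.15/102.8 = 1.869.
η_II = COP_actual/COP_Carnot = 0.2124/1.869 = 0.1137.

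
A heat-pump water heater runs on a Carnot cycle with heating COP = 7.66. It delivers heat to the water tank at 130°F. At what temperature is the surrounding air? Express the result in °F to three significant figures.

COP_HP = T_H/(T_H − T_C) gives T_H − T_C = T_H/COP.
With T_H = 327.59 K, T_C = 327.59 × (1 − 1/7.66) = 284.83 K.
Converting, 284.83 K = 53.02°F.

53.0 °F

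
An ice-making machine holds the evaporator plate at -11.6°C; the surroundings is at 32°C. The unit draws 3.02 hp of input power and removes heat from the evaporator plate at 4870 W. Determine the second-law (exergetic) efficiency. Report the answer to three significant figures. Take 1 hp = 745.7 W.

Converting, Q̇_C = 4870 W = 6.531 hp, so COP_actual = Q̇_C/Ẇ = 6.531/3.020 = 2.163.
In absolute terms T_C = 261.55 K and T_H = 305.15 K, so ΔT = 43.60 K.
COP_Carnot = T_C/ΔT = 261.55/43.60 = 5.999.
η_II = COP_actual/COP_Carnot = 2.163/5.999 = 0.3605.

0.360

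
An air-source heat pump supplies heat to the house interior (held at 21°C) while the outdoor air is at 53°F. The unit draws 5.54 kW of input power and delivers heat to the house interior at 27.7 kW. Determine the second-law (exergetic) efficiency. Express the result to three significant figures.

COP_actual = Q̇_H/Ẇ = 27.70/5.540 = 5.000.
In absolute terms T_C = 284.82 K and T_H = 294.15 K, so ΔT = 9.333 K.
COP_Carnot = T_H/ΔT = 294.15/9.333 = 31.52.
η_II = COP_actual/COP_Carnot = 5.000/31.52 = 0.1586.

0.159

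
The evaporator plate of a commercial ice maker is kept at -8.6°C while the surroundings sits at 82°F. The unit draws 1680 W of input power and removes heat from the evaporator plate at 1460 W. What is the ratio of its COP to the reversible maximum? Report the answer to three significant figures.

0.120

COP_actual = Q̇_C/Ẇ = 1460/1680 = 0.8690.
In absolute terms T_C = 264.55 K and T_H = 300.93 K, so ΔT = 36.38 K.
COP_Carnot = T_C/ΔT = 264.55/36.38 = 7.272.
η_II = COP_actual/COP_Carnot = 0.8690/7.272 = 0.1195.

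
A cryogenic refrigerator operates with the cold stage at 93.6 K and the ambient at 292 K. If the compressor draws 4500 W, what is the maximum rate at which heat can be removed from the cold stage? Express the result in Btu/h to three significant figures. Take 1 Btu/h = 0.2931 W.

7240 Btu/h

The reservoir spacing is ΔT = 292 − 93.6 = 198.4 K.
COP_Carnot = T_C/ΔT = 93.60/198.4 = 0.4718.
Q̇_max = COP_Carnot × Ẇ = 0.4718 × 4500 W = 2123 W = 7243 Btu/h.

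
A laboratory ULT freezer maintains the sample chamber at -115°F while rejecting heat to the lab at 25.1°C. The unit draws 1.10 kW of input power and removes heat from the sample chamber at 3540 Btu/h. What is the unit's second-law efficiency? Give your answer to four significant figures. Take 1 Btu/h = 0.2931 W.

0.5259

Converting, Q̇_C = 3540 Btu/h = 1.038 kW, so COP_actual = Q̇_C/Ẇ = 1.038/1.100 = 0.9432.
In absolute terms T_C = 191.48 K and T_H = 298.25 K, so ΔT = 106.8 K.
COP_Carnot = T_C/ΔT = 191.48/106.8 = 1.793.
η_II = COP_actual/COP_Carnot = 0.9432/1.793 = 0.5259.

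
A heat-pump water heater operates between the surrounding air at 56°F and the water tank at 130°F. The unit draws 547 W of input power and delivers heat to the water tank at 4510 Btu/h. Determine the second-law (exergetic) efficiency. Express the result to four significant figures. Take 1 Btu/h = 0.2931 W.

0.3033

Converting, Q̇_H = 4510 Btu/h = 1322 W, so COP_actual = Q̇_H/Ẇ = 1322/547.0 = 2.417.
In absolute terms T_C = 286.48 K and T_H = 327.59 K, so ΔT = 41.11 K.
COP_Carnot = T_H/ΔT = 327.59/41.11 = 7.969.
η_II = COP_actual/COP_Carnot = 2.417/7.969 = 0.3033.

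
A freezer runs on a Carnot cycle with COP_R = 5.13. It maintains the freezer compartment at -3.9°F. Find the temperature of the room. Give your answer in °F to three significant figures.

COP_R = T_C/(T_H − T_C) gives T_H − T_C = T_C/COP.
With T_C = 253.21 K, T_H = 253.21 × (1 + 1/5.13) = 302.56 K.
Converting, 302.56 K = 84.94°F.

84.9 °F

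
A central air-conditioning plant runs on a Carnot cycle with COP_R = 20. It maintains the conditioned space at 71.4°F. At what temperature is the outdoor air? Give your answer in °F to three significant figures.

98.0 °F

COP_R = T_C/(T_H − T_C) gives T_H − T_C = T_C/COP.
With T_C = 295.04 K, T_H = 295.04 × (1 + 1/20) = 309.79 K.
Converting, 309.79 K = 97.95°F.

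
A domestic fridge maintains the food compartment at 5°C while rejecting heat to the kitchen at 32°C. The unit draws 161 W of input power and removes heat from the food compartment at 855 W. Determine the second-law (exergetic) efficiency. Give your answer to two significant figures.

0.52

COP_actual = Q̇_C/Ẇ = 855.0/161.0 = 5.311.
In absolute terms T_C = 278.15 K and T_H = 305.15 K, so ΔT = 27.00 K.
COP_Carnot = T_C/ΔT = 278.15/27.00 = 10.30.
η_II = COP_actual/COP_Carnot = 5.311/10.30 = 0.5155.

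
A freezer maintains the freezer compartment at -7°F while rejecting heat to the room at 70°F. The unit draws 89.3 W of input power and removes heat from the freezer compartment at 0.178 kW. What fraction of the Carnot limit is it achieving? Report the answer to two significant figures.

0.34

Converting, Q̇_C = 0.1780 kW = 178.0 W, so COP_actual = Q̇_C/Ẇ = 178.0/89.30 = 1.993.
In absolute terms T_C = 251.48 K and T_H = 294.26 K, so ΔT = 42.78 K.
COP_Carnot = T_C/ΔT = 251.48/42.78 = 5.879.
η_II = COP_actual/COP_Carnot = 1.993/5.879 = 0.3391.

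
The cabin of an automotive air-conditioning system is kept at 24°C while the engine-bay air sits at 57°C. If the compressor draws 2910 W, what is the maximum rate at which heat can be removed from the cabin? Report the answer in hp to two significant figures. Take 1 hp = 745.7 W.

35 hp

In absolute terms T_C = 297.15 K and T_H = 330.15 K, so ΔT = 33.00 K.
COP_Carnot = T_C/ΔT = 297.15/33.00 = 9.005.
Q̇_max = COP_Carnot × Ẇ = 9.005 × 2910 W = 26200 W = 35.14 hp.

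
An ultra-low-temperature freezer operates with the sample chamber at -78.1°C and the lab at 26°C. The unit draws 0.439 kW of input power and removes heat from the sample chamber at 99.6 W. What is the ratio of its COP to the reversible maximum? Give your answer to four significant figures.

0.1211

Converting, Q̇_C = 99.60 W = 0.09960 kW, so COP_actual = Q̇_C/Ẇ = 0.09960/0.4390 = 0.2269.
In absolute terms T_C = 195.05 K and T_H = 299.15 K, so ΔT = 104.1 K.
COP_Carnot = T_C/ΔT = 195.05/104.1 = 1.874.
η_II = COP_actual/COP_Carnot = 0.2269/1.874 = 0.1211.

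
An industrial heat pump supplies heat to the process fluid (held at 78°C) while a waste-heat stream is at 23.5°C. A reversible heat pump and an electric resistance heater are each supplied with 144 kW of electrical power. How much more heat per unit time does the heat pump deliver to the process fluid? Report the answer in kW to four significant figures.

In absolute terms T_C = 296.65 K and T_H = 351.15 K, so ΔT = 54.50 K.
COP_Carnot = T_H/ΔT = 351.15/54.50 = 6.443.
The heat pump delivers Q̇_H = COP × Ẇ = 927.8 kW; the resistance heater delivers Ẇ = 144.0 kW.
Extra = (COP − 1)·Ẇ = 783.8 kW.

783.8 kW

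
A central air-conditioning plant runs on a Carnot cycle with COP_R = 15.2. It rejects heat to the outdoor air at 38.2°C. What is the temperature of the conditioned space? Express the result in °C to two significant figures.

For a Carnot refrigerator COP_R = T_C/(T_H − T_C), so T_C = COP·T_H/(1 + COP).
With T_H = 311.35 K, T_C = 15.2 × 311.35/16.20 = 292.13 K.
Converting, 292.13 K = 18.98°C.

19 °C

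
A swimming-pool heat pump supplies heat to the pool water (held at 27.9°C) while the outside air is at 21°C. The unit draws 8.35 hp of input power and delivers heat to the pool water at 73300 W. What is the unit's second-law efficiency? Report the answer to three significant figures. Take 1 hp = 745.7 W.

Converting, Q̇_H = 73300 W = 98.30 hp, so COP_actual = Q̇_H/Ẇ = 98.30/8.350 = 11.77.
In absolute terms T_C = 294.15 K and T_H = 301.05 K, so ΔT = 6.900 K.
COP_Carnot = T_H/ΔT = 301.05/6.900 = 43.63.
η_II = COP_actual/COP_Carnot = 11.77/43.63 = 0.2698.

0.270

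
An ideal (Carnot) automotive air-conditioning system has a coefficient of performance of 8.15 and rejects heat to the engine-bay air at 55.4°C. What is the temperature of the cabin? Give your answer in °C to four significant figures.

For a Carnot refrigerator COP_R = T_C/(T_H − T_C), so T_C = COP·T_H/(1 + COP).
With T_H = 328.55 K, T_C = 8.15 × 328.55/9.150 = 292.64 K.
Converting, 292.64 K = 19.49°C.

19.49 °C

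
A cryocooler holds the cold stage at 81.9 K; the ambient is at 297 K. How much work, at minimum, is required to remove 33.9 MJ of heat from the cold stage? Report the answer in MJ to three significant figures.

89.0 MJ

The reservoir spacing is ΔT = 297 − 81.9 = 215.1 K.
The reversible limit is COP_R = T_C/ΔT = 0.3808, so W_min = Q_C/COP = Q_C·ΔT/T_C.
W_min = 33.90 × 215.1/81.90 = 89.03 MJ.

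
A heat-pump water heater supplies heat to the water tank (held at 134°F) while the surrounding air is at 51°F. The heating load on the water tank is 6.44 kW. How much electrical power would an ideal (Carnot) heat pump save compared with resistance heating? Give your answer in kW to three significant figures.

In absolute terms T_C = 283.71 K and T_H = 329.82 K, so ΔT = 46.11 K.
COP_Carnot = T_H/ΔT = 329.82/46.11 = 7.153.
Resistance heating needs Ẇ_res = Q̇_H = 6.440 kW; the reversible heat pump needs only Ẇ_hp = Q̇_H/COP = 0.9004 kW.
Saving = 6.440 − 0.9004 = 5.540 kW.

5.54 kW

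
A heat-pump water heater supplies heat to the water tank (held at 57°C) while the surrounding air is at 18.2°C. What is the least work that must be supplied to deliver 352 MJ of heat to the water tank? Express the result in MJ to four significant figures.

In absolute terms T_C = 291.35 K and T_H = 330.15 K, so ΔT = 38.80 K.
The reversible limit is COP_HP = T_H/ΔT = 8.509, so W_min = Q_H/COP = Q_H·ΔT/T_H.
W_min = 352.0 × 38.80/330.15 = 41.37 MJ.

41.37 MJ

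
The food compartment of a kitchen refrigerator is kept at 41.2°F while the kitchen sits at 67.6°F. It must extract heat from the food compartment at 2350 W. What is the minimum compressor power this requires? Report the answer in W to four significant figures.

123.9 W

In absolute terms T_C = 278.26 K and T_H = 292.93 K, so ΔT = 14.67 K.
COP_Carnot = T_C/ΔT = 278.26/14.67 = 18.97.
Ẇ_min = Q̇/COP_Carnot = 2350/18.97 = 123.9 W.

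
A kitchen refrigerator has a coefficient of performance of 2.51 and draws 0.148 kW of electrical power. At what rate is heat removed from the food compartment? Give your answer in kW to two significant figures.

0.37 kW

Q̇_C = COP × Ẇ = 2.51 × 0.1480 = 0.3715 kW.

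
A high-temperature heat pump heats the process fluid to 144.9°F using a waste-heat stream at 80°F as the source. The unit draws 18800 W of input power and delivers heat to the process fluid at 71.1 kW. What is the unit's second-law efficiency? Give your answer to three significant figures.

0.406

Converting, Q̇_H = 71.10 kW = 71100 W, so COP_actual = Q̇_H/Ẇ = 71100/18800 = 3.782.
In absolute terms T_C = 299.82 K and T_H = 335.87 K, so ΔT = 36.06 K.
COP_Carnot = T_H/ΔT = 335.87/36.06 = 9.315.
η_II = COP_actual/COP_Carnot = 3.782/9.315 = 0.4060.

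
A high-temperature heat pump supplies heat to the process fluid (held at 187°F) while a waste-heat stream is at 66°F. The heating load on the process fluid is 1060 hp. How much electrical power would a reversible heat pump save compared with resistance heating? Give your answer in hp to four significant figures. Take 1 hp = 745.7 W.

In absolute terms T_C = 292.04 K and T_H = 359.26 K, so ΔT = 67.22 K.
COP_Carnot = T_H/ΔT = 359.26/67.22 = 5.344.
Resistance heating needs Ẇ_res = Q̇_H = 1060 hp; the reversible heat pump needs only Ẇ_hp = Q̇_H/COP = 198.3 hp.
Saving = 1060 − 198.3 = 861.7 hp.

861.7 hp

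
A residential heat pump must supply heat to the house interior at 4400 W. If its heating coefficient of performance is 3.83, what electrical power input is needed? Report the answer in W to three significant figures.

1150 W

Ẇ = Q̇_H/COP_HP = 4400/3.83 = 1149 W.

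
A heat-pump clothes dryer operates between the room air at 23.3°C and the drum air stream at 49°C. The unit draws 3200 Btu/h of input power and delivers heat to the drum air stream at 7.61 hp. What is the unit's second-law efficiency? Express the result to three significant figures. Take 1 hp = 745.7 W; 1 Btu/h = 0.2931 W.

0.483

Converting, Q̇_H = 7.610 hp = 19360 Btu/h, so COP_actual = Q̇_H/Ẇ = 19360/3200 = 6.050.
In absolute terms T_C = 296.45 K and T_H = 322.15 K, so ΔT = 25.70 K.
COP_Carnot = T_H/ΔT = 322.15/25.70 = 12.54.
η_II = COP_actual/COP_Carnot = 6.050/12.54 = 0.4827.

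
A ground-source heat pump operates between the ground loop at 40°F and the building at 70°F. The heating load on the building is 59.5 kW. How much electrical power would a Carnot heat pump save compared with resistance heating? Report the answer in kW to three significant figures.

In absolute terms T_C = 277.59 K and T_H = 294.26 K, so ΔT = 16.67 K.
COP_Carnot = T_H/ΔT = 294.26/16.67 = 17.66.
Resistance heating needs Ẇ_res = Q̇_H = 59.50 kW; the reversible heat pump needs only Ẇ_hp = Q̇_H/COP = 3.370 kW.
Saving = 59.50 − 3.370 = 56.13 kW.

56.1 kW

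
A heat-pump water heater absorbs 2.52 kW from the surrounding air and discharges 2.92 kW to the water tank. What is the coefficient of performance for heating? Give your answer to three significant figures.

7.30

The first law gives Q̇_H = Q̇_C + Ẇ, so the three rates are Q̇_C = 2.520, Q̇_H = 2.920, Ẇ = 0.4000 kW.
COP_HP = Q̇_H/Ẇ = 2.920/0.4000 = 7.300.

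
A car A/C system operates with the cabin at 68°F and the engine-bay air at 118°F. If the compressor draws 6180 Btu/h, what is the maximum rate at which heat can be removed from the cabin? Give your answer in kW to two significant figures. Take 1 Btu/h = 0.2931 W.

19 kW

In absolute terms T_C = 293.15 K and T_H = 320.93 K, so ΔT = 27.78 K.
COP_Carnot = T_C/ΔT = 293.15/27.78 = 10.55.
Q̇_max = COP_Carnot × Ẇ = 10.55 × 6180 Btu/h = 65220 Btu/h = 19.12 kW.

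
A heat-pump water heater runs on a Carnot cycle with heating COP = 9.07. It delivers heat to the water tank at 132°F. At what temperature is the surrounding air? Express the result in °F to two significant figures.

COP_HP = T_H/(T_H − T_C) gives T_H − T_C = T_H/COP.
With T_H = 328.71 K, T_C = 328.71 × (1 − 1/9.07) = 292.46 K.
Converting, 292.46 K = 66.77°F.

67 °F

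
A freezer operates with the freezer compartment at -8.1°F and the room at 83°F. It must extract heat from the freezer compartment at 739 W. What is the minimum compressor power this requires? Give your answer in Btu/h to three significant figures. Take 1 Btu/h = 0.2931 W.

In absolute terms T_C = 250.87 K and T_H = 301.48 K, so ΔT = 50.61 K.
COP_Carnot = T_C/ΔT = 250.87/50.61 = 4.957.
Ẇ_min = Q̇/COP_Carnot = 739.0/4.957 = 149.1 W = 508.7 Btu/h.

509 Btu/h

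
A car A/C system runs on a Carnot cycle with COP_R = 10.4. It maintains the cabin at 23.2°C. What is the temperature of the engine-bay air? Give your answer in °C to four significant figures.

COP_R = T_C/(T_H − T_C) gives T_H − T_C = T_C/COP.
With T_C = 296.35 K, T_H = 296.35 × (1 + 1/10.4) = 324.85 K.
Converting, 324.85 K = 51.70°C.

51.70 °C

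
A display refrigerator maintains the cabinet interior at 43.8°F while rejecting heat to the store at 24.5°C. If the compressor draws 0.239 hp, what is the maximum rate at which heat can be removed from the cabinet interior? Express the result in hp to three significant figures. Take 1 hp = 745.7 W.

3.73 hp

In absolute terms T_C = 279.71 K and T_H = 297.65 K, so ΔT = 17.94 K.
COP_Carnot = T_C/ΔT = 279.71/17.94 = 15.59.
Q̇_max = COP_Carnot × Ẇ = 15.59 × 0.2390 hp = 3.725 hp.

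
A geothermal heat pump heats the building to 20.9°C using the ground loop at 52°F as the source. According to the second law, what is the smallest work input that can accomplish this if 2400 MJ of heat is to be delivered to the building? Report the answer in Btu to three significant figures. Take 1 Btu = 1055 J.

75700 Btu

In absolute terms T_C = 284.26 K and T_H = 294.05 K, so ΔT = 9.789 K.
The reversible limit is COP_HP = T_H/ΔT = 30.04, so W_min = Q_H/COP = Q_H·ΔT/T_H.
W_min = 2400 × 9.789/294.05 = 79.90 MJ = 75730 Btu.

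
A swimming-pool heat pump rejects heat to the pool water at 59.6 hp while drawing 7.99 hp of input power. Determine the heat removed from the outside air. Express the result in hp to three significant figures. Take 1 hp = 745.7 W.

For a cyclic device the first law requires Q̇_H = Q̇_C + Ẇ.
Q̇_C = Q̇_H − Ẇ = 51.61 hp.

51.6 hp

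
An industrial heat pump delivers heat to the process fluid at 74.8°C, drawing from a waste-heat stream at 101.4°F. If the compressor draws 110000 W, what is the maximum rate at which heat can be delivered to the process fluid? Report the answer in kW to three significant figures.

In absolute terms T_C = 311.71 K and T_H = 347.95 K, so ΔT = 36.24 K.
COP_Carnot = T_H/ΔT = 347.95/36.24 = 9.600.
Q̇_max = COP_Carnot × Ẇ = 9.600 × 110000 W = 1056000 W = 1056 kW.

1060 kW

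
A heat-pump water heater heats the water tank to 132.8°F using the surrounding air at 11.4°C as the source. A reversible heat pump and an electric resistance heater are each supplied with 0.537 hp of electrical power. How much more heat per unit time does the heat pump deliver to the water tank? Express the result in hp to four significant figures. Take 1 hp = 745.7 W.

In absolute terms T_C = 284.55 K and T_H = 329.15 K, so ΔT = 44.60 K.
COP_Carnot = T_H/ΔT = 329.15/44.60 = 7.380.
The heat pump delivers Q̇_H = COP × Ẇ = 3.963 hp; the resistance heater delivers Ẇ = 0.5370 hp.
Extra = (COP − 1)·Ẇ = 3.426 hp.

3.426 hp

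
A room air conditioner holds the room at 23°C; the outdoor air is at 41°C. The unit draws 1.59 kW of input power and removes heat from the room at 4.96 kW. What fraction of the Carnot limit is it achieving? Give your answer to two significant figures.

0.19

COP_actual = Q̇_C/Ẇ = 4.960/1.590 = 3.119.
In absolute terms T_C = 296.15 K and T_H = 314.15 K, so ΔT = 18.00 K.
COP_Carnot = T_C/ΔT = 296.15/18.00 = 16.45.
η_II = COP_actual/COP_Carnot = 3.119/16.45 = 0.1896.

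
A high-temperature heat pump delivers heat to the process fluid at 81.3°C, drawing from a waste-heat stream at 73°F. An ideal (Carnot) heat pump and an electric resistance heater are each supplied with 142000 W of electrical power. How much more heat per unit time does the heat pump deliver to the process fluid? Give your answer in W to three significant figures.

In absolute terms T_C = 295.93 K and T_H = 354.45 K, so ΔT = 58.52 K.
COP_Carnot = T_H/ΔT = 354.45/58.52 = 6.057.
The heat pump delivers Q̇_H = COP × Ẇ = 860000 W; the resistance heater delivers Ẇ = 142000 W.
Extra = (COP − 1)·Ẇ = 718000 W.

718000 W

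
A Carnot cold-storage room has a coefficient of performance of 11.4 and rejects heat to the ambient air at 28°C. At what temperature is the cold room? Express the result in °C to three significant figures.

3.71 °C

For a Carnot refrigerator COP_R = T_C/(T_H − T_C), so T_C = COP·T_H/(1 + COP).
With T_H = 301.15 K, T_C = 11.4 × 301.15/12.40 = 276.86 K.
Converting, 276.86 K = 3.71°C.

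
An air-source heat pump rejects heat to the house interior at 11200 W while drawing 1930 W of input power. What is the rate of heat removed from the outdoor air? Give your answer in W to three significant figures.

9270 W

For a cyclic device the first law requires Q̇_H = Q̇_C + Ẇ.
Q̇_C = Q̇_H − Ẇ = 9270 W.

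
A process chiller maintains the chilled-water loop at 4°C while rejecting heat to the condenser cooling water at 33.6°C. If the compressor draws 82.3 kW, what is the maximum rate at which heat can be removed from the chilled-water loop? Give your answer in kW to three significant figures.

771 kW

In absolute terms T_C = 277.15 K and T_H = 306.75 K, so ΔT = 29.60 K.
COP_Carnot = T_C/ΔT = 277.15/29.60 = 9.363.
Q̇_max = COP_Carnot × Ẇ = 9.363 × 82.30 kW = 770.6 kW.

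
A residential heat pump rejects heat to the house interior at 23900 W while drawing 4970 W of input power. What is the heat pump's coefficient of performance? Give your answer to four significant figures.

4.809

The first law gives Q̇_H = Q̇_C + Ẇ, so the three rates are Q̇_C = 18930, Q̇_H = 23900, Ẇ = 4970 W.
COP_HP = Q̇_H/Ẇ = 23900/4970 = 4.809.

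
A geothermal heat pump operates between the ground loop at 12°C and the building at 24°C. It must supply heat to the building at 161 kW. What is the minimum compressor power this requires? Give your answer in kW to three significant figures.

6.50 kW

In absolute terms T_C = 285.15 K and T_H = 297.15 K, so ΔT = 12.00 K.
COP_Carnot = T_H/ΔT = 297.15/12.00 = 24.76.
Ẇ_min = Q̇/COP_Carnot = 161.0/24.76 = 6.502 kW.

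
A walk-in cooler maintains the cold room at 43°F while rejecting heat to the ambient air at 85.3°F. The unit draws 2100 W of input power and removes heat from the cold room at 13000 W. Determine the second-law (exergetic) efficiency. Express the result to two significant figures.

0.52

COP_actual = Q̇_C/Ẇ = 13000/2100 = 6.190.
In absolute terms T_C = 279.26 K and T_H = 302.76 K, so ΔT = 23.50 K.
COP_Carnot = T_C/ΔT = 279.26/23.50 = 11.88.
η_II = COP_actual/COP_Carnot = 6.190/11.88 = 0.5209.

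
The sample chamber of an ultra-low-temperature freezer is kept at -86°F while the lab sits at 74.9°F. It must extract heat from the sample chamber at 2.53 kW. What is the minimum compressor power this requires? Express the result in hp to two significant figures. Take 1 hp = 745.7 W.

In absolute terms T_C = 207.59 K and T_H = 296.98 K, so ΔT = 89.39 K.
COP_Carnot = T_C/ΔT = 207.59/89.39 = 2.322.
Ẇ_min = Q̇/COP_Carnot = 2.530/2.322 = 1.089 kW = 1.461 hp.

1.5 hp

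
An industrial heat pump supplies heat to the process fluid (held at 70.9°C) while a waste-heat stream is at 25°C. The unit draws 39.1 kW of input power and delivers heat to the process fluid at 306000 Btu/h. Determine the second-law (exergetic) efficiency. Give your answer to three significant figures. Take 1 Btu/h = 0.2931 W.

0.306

Converting, Q̇_H = 306000 Btu/h = 89.69 kW, so COP_actual = Q̇_H/Ẇ = 89.69/39.10 = 2.294.
In absolute terms T_C = 298.15 K and T_H = 344.05 K, so ΔT = 45.90 K.
COP_Carnot = T_H/ΔT = 344.05/45.90 = 7.496.
η_II = COP_actual/COP_Carnot = 2.294/7.496 = 0.3060.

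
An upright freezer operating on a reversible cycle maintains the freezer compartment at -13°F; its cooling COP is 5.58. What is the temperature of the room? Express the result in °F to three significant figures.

67.0 °F

COP_R = T_C/(T_H − T_C) gives T_H − T_C = T_C/COP.
With T_C = 248.15 K, T_H = 248.15 × (1 + 1/5.58) = 292.62 K.
Converting, 292.62 K = 67.05°F.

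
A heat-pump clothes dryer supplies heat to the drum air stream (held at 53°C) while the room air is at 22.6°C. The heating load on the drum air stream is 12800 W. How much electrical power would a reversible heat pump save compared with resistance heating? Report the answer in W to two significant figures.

In absolute terms T_C = 295.75 K and T_H = 326.15 K, so ΔT = 30.40 K.
COP_Carnot = T_H/ΔT = 326.15/30.40 = 10.73.
Resistance heating needs Ẇ_res = Q̇_H = 12800 W; the reversible heat pump needs only Ẇ_hp = Q̇_H/COP = 1193 W.
Saving = 12800 − 1193 = 11610 W.

12000 W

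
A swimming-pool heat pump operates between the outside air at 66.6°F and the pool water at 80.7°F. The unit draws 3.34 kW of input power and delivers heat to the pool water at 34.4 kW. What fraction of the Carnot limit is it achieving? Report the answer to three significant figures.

0.269

COP_actual = Q̇_H/Ẇ = 34.40/3.340 = 10.30.
In absolute terms T_C = 292.37 K and T_H = 300.21 K, so ΔT = 7.833 K.
COP_Carnot = T_H/ΔT = 300.21/7.833 = 38.32.
η_II = COP_actual/COP_Carnot = 10.30/38.32 = 0.2687.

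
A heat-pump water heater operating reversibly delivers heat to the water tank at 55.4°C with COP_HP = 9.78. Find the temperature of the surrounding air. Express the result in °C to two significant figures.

22 °C

COP_HP = T_H/(T_H − T_C) gives T_H − T_C = T_H/COP.
With T_H = 328.55 K, T_C = 328.55 × (1 − 1/9.78) = 294.96 K.
Converting, 294.96 K = 21.81°C.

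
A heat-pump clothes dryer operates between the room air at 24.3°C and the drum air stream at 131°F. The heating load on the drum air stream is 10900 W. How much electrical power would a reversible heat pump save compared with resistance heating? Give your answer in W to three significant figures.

In absolute terms T_C = 297.45 K and T_H = 328.15 K, so ΔT = 30.70 K.
COP_Carnot = T_H/ΔT = 328.15/30.70 = 10.69.
Resistance heating needs Ẇ_res = Q̇_H = 10900 W; the reversible heat pump needs only Ẇ_hp = Q̇_H/COP = 1020 W.
Saving = 10900 − 1020 = 9880 W.

9880 W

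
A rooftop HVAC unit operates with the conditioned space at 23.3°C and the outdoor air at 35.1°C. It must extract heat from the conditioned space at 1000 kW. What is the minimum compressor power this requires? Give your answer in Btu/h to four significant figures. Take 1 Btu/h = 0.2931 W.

In absolute terms T_C = 296.45 K and T_H = 308.25 K, so ΔT = 11.80 K.
COP_Carnot = T_C/ΔT = 296.45/11.80 = 25.12.
Ẇ_min = Q̇/COP_Carnot = 1000/25.12 = 39.80 kW = 135800 Btu/h.

135800 Btu/h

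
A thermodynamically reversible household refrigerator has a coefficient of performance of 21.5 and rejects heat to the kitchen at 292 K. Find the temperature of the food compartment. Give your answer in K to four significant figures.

For a Carnot refrigerator COP_R = T_C/(T_H − T_C), so T_C = COP·T_H/(1 + COP).
With T_H = 292.00 K, T_C = 21.5 × 292.00/22.50 = 279.02 K.

279.0 K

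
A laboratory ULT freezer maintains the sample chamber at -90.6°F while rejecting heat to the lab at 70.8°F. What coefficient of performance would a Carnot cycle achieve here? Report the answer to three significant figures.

In absolute terms T_C = 205.04 K and T_H = 294.71 K, so ΔT = 89.67 K.
For a reversible cycle, COP_Carnot = T_C/ΔT = 205.04/89.67 = 2.287.

2.29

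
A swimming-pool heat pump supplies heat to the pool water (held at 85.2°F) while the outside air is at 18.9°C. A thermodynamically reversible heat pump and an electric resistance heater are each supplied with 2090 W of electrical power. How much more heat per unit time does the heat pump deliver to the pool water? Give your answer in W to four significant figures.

57280 W

In absolute terms T_C = 292.05 K and T_H = 302.71 K, so ΔT = 10.66 K.
COP_Carnot = T_H/ΔT = 302.71/10.66 = 28.41.
The heat pump delivers Q̇_H = COP × Ẇ = 59370 W; the resistance heater delivers Ẇ = 2090 W.
Extra = (COP − 1)·Ẇ = 57280 W.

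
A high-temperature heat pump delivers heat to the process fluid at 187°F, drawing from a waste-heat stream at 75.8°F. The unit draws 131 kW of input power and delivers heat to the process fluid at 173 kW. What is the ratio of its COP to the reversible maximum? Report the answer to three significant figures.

COP_actual = Q̇_H/Ẇ = 173.0/131.0 = 1.321.
In absolute terms T_C = 297.48 K and T_H = 359.26 K, so ΔT = 61.78 K.
COP_Carnot = T_H/ΔT = 359.26/61.78 = 5.815.
η_II = COP_actual/COP_Carnot = 1.321/5.815 = 0.2271.

0.227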